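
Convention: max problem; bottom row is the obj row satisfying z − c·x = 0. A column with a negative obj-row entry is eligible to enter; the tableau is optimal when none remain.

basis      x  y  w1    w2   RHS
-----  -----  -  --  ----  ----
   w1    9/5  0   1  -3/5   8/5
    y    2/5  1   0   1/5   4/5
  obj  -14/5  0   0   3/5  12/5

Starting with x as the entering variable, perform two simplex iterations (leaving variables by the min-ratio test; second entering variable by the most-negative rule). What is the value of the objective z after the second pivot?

16/3

Ratio test on column x — row 1: (8/5)/(9/5) = 8/9; row 2: (4/5)/(2/5) = 2. Minimum is 8/9 at row 1 (w1 leaves); pivot element 9/5.
Pivot on row 1; the obj-row RHS becomes 12/5 − (-14/5)·(8/9) = 44/9.
Next entering variable (most negative obj-row entry -1/3): w2.
Ratio test on column w2 — row 1: entry -1/3 ≤ 0; row 2: (4/9)/(1/3) = 4/3. Minimum is 4/3 at row 2 (y leaves); pivot element 1/3.
After the second pivot the obj-row RHS is 44/9 − (-1/3)·(4/3) = 16/3.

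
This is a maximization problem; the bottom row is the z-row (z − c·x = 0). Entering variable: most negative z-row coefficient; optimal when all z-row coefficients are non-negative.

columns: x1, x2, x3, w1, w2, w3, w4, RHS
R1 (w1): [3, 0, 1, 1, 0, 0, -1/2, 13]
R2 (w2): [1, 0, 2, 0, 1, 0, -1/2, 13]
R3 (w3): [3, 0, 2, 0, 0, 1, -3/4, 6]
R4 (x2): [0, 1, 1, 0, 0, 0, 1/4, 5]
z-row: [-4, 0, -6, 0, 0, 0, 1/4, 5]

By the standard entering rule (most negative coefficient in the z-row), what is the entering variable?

x3

Negative z-row entries: x1: -4, x3: -6.
The most negative is -6 in column x3, so x3 enters.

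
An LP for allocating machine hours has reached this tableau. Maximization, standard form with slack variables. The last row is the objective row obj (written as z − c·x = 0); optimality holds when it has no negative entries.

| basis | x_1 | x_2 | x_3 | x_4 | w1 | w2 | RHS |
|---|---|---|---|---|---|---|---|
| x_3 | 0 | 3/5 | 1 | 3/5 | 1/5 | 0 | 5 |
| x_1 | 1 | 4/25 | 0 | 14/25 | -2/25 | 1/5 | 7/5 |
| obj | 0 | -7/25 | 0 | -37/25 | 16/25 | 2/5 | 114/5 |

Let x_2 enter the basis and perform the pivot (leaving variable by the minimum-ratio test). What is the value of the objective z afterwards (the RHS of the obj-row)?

Ratio test on column x_2 — row 1: 5/(3/5) = 25/3; row 2: (7/5)/(4/25) = 35/4. Minimum is 25/3 at row 1 (x_3 leaves); pivot element 3/5.
Pivot on row 1; the obj-row RHS becomes 114/5 − (-7/25)·(25/3) = 377/15.

377/15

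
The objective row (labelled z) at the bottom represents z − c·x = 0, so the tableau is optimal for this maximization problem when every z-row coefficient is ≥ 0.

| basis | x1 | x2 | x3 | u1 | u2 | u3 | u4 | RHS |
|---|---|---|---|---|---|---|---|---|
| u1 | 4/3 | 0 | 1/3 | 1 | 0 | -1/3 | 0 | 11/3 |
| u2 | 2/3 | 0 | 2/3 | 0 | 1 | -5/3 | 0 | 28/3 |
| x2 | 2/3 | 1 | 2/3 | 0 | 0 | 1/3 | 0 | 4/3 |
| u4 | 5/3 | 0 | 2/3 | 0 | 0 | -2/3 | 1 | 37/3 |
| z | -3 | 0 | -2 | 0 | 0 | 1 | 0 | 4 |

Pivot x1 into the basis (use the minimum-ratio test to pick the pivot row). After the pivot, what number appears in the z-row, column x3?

1

Ratio test on column x1 — row 1: (11/3)/(4/3) = 11/4; row 2: (28/3)/(2/3) = 14; row 3: (4/3)/(2/3) = 2; row 4: (37/3)/(5/3) = 37/5. Minimum is 2 at row 3 (x2 leaves); pivot element 2/3.
Divide row 3 by 2/3; eliminate column x1 from the other rows.
z-row update in column x3: -2 − (-3)·1 = 1.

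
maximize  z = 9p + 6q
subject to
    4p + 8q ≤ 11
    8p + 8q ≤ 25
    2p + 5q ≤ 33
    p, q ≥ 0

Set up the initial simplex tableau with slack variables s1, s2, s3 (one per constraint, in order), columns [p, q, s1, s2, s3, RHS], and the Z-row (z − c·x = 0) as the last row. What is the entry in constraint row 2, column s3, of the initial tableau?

0

Slack s3 belongs to constraint 3; its column is the unit vector e_3, so the entry in row 2 is 0.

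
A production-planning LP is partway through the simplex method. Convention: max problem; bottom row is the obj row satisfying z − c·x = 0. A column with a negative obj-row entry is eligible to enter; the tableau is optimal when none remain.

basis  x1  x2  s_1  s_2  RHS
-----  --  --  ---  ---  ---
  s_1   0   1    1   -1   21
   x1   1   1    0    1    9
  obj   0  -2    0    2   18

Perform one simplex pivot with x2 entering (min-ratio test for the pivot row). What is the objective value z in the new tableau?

36

Ratio test on column x2 — row 1: 21/1 = 21; row 2: 9/1 = 9. Minimum is 9 at row 2 (x1 leaves); pivot element 1.
Pivot on row 2; the obj-row RHS becomes 18 − (-2)·9 = 36.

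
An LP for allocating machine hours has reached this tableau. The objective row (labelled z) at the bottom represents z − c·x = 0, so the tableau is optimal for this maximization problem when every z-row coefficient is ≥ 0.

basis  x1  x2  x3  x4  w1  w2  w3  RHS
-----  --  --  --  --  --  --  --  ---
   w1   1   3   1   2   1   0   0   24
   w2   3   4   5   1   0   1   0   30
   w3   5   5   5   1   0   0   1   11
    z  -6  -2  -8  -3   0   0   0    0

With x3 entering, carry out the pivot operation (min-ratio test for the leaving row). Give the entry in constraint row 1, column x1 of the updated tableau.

0

Ratio test on column x3 — row 1: 24/1 = 24; row 2: 30/5 = 6; row 3: 11/5 = 11/5. Minimum is 11/5 at row 3 (w3 leaves); pivot element 5.
Divide row 3 by 5; eliminate column x3 from the other rows.
Row 1 update in column x1: 1 − 1·1 = 0.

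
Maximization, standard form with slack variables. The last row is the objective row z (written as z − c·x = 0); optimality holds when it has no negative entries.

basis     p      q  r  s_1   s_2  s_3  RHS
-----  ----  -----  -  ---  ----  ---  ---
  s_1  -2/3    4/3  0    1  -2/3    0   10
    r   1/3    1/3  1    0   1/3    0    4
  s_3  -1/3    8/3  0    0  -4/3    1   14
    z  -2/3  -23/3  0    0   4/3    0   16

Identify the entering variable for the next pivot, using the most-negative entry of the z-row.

q

Negative z-row entries: p: -2/3, q: -23/3.
The most negative is -23/3 in column q, so q enters.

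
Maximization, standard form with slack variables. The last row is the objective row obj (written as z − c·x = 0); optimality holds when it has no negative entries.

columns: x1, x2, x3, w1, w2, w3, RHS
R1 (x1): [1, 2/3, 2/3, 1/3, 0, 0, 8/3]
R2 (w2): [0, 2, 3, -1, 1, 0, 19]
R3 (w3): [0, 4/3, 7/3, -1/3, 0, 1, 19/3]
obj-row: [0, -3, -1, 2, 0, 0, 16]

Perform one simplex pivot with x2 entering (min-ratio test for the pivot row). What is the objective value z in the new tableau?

28

Ratio test on column x2 — row 1: (8/3)/(2/3) = 4; row 2: 19/2 = 19/2; row 3: (19/3)/(4/3) = 19/4. Minimum is 4 at row 1 (x1 leaves); pivot element 2/3.
Pivot on row 1; the obj-row RHS becomes 16 − (-3)·4 = 28.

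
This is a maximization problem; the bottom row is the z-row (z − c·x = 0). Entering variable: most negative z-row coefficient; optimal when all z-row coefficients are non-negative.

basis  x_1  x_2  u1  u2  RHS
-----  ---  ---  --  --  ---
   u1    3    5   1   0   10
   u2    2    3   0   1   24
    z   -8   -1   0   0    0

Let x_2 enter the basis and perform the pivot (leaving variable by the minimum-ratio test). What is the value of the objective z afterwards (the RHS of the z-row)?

Ratio test on column x_2 — row 1: 10/5 = 2; row 2: 24/3 = 8. Minimum is 2 at row 1 (u1 leaves); pivot element 5.
Pivot on row 1; the z-row RHS becomes 0 − (-1)·2 = 2.

2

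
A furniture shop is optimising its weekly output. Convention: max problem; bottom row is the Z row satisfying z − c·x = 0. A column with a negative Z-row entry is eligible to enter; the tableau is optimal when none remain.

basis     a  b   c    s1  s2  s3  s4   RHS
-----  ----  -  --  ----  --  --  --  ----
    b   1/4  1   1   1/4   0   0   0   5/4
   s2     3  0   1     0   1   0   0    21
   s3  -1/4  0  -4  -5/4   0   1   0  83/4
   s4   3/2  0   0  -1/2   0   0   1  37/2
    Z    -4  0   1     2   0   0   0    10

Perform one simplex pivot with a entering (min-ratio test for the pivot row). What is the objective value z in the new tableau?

30

Ratio test on column a — row 1: (5/4)/(1/4) = 5; row 2: 21/3 = 7; row 3: entry -1/4 ≤ 0; row 4: (37/2)/(3/2) = 37/3. Minimum is 5 at row 1 (b leaves); pivot element 1/4.
Pivot on row 1; the Z-row RHS becomes 10 − (-4)·5 = 30.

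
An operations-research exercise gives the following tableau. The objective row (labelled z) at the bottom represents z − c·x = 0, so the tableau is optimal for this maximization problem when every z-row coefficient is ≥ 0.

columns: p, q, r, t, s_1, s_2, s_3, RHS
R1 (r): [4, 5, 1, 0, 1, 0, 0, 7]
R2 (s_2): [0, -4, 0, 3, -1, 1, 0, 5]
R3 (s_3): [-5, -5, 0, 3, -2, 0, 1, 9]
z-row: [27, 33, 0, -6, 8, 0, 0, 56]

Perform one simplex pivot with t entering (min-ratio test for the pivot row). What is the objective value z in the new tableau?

Ratio test on column t — row 1: entry 0 ≤ 0; row 2: 5/3 = 5/3; row 3: 9/3 = 3. Minimum is 5/3 at row 2 (s_2 leaves); pivot element 3.
Pivot on row 2; the z-row RHS becomes 56 − (-6)·(5/3) = 66.

66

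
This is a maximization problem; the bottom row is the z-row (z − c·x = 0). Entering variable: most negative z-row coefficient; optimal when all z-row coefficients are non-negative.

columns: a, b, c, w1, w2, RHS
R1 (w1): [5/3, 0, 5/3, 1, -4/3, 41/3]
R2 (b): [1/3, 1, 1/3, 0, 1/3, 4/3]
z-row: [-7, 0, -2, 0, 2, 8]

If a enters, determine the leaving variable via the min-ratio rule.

b

Column a entries and ratios — w1: (41/3)/(5/3) = 41/5; b: (4/3)/(1/3) = 4.
Smallest ratio is 4 in the row of b, so b leaves.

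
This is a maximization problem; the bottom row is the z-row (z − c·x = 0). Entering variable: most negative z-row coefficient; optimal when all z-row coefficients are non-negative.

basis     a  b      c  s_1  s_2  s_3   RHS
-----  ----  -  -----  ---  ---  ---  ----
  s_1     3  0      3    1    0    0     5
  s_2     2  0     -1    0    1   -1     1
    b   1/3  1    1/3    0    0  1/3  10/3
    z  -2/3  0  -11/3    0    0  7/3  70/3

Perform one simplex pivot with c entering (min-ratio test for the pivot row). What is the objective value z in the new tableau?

265/9

Ratio test on column c — row 1: 5/3 = 5/3; row 2: entry -1 ≤ 0; row 3: (10/3)/(1/3) = 10. Minimum is 5/3 at row 1 (s_1 leaves); pivot element 3.
Pivot on row 1; the z-row RHS becomes 70/3 − (-11/3)·(5/3) = 265/9.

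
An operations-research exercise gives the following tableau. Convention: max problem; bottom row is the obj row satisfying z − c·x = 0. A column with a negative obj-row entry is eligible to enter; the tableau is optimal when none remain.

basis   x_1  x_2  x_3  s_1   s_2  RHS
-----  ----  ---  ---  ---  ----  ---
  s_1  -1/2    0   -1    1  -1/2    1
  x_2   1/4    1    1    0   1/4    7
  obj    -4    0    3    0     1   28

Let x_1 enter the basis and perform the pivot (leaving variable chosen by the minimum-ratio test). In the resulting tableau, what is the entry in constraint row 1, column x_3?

1

Ratio test on column x_1 — row 1: entry -1/2 ≤ 0; row 2: 7/(1/4) = 28. Minimum is 28 at row 2 (x_2 leaves); pivot element 1/4.
Divide row 2 by 1/4; eliminate column x_1 from the other rows.
Row 1 update in column x_3: -1 − (-1/2)·4 = 1.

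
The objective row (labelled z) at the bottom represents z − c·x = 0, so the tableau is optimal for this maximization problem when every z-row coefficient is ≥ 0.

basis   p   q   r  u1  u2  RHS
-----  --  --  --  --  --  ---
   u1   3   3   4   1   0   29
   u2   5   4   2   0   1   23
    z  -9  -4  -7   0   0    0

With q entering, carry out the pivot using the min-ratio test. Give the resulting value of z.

Ratio test on column q — row 1: 29/3 = 29/3; row 2: 23/4 = 23/4. Minimum is 23/4 at row 2 (u2 leaves); pivot element 4.
Pivot on row 2; the z-row RHS becomes 0 − (-4)·(23/4) = 23.

23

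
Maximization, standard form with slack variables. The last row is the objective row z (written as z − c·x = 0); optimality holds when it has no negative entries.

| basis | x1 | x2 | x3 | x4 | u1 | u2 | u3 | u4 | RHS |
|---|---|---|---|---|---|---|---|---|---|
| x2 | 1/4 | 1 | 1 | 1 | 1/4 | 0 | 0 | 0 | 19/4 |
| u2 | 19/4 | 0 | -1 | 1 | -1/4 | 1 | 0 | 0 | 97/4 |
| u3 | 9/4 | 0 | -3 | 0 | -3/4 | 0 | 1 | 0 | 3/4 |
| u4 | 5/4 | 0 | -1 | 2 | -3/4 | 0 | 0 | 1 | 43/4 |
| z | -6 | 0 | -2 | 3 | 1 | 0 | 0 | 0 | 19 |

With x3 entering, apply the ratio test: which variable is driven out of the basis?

x2

Column x3 entries and ratios — x2: (19/4)/1 = 19/4; u2: -1 ≤ 0, skip; u3: -3 ≤ 0, skip; u4: -1 ≤ 0, skip.
Smallest ratio is 19/4 in the row of x2, so x2 leaves.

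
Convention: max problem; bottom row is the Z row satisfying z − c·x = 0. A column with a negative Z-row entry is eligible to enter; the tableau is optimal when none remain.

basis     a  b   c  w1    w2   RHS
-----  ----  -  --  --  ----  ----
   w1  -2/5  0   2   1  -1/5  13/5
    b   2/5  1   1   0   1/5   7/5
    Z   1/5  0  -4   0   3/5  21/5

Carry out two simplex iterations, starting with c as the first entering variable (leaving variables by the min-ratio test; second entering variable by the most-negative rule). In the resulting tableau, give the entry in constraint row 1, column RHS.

Ratio test on column c — row 1: (13/5)/2 = 13/10; row 2: (7/5)/1 = 7/5. Minimum is 13/10 at row 1 (w1 leaves); pivot element 2.
Divide row 1 by 2; eliminate column c from the other rows.
Second iteration: most negative Z-row entry is -3/5 in column a, so a enters.
Ratio test on column a — row 1: entry -1/5 ≤ 0; row 2: (1/10)/(3/5) = 1/6. Minimum is 1/6 at row 2 (b leaves); pivot element 3/5.
Divide row 2 by 3/5; eliminate column a from the other rows.
After both pivots, the entry at constraint row 1, column RHS is 4/3.

4/3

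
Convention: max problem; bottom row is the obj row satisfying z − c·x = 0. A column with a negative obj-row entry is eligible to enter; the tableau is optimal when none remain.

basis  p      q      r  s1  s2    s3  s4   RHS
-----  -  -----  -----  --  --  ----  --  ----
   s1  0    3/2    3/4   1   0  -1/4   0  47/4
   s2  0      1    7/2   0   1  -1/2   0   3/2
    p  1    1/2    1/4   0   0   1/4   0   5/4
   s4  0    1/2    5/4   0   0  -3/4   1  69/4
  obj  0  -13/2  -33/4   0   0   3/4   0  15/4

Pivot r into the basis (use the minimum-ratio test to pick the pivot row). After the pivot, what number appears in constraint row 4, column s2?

Ratio test on column r — row 1: (47/4)/(3/4) = 47/3; row 2: (3/2)/(7/2) = 3/7; row 3: (5/4)/(1/4) = 5; row 4: (69/4)/(5/4) = 69/5. Minimum is 3/7 at row 2 (s2 leaves); pivot element 7/2.
Divide row 2 by 7/2; eliminate column r from the other rows.
Row 4 update in column s2: 0 − (5/4)·(2/7) = -5/14.

-5/14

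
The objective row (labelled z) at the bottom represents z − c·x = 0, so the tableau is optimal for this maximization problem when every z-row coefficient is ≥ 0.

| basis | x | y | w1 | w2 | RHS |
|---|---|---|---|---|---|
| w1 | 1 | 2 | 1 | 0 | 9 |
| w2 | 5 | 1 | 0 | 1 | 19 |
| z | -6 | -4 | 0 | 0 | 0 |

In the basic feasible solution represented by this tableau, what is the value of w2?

19

w2 is basic (row 2); its value is the RHS of that row, 19.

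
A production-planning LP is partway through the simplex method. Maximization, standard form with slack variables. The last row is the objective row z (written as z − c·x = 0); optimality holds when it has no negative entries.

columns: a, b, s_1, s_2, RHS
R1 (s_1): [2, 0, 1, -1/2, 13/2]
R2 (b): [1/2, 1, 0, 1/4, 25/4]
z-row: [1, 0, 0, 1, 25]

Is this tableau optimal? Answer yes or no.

yes

Every z-row coefficient is ≥ 0, so the tableau is optimal.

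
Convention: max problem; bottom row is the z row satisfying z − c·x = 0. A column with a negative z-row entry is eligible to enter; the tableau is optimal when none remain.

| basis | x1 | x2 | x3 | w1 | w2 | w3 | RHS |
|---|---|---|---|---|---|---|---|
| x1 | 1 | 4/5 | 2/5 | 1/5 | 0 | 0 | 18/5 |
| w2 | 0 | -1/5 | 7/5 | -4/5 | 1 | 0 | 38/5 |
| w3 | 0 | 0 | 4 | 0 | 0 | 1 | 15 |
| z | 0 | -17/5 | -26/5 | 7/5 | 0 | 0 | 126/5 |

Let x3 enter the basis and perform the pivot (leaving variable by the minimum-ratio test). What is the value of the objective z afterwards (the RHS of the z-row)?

447/10

Ratio test on column x3 — row 1: (18/5)/(2/5) = 9; row 2: (38/5)/(7/5) = 38/7; row 3: 15/4 = 15/4. Minimum is 15/4 at row 3 (w3 leaves); pivot element 4.
Pivot on row 3; the z-row RHS becomes 126/5 − (-26/5)·(15/4) = 447/10.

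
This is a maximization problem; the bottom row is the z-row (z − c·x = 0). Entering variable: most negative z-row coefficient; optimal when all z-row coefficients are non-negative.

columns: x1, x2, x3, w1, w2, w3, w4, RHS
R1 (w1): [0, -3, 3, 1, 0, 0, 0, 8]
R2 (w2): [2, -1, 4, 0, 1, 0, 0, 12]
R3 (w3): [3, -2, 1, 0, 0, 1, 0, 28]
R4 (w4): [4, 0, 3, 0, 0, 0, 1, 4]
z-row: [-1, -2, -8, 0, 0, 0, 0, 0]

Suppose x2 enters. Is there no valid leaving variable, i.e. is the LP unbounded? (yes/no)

yes

Every constraint-row entry in column x2 is ≤ 0, so increasing x2 is unbounded.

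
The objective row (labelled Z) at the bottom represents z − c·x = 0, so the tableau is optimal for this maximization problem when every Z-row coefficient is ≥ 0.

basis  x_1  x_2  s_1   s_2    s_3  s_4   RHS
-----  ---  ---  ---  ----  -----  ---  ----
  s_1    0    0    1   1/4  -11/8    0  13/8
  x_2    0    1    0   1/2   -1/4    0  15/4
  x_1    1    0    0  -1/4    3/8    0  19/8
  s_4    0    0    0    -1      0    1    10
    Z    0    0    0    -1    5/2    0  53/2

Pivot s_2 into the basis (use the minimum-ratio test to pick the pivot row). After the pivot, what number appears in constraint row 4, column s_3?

Ratio test on column s_2 — row 1: (13/8)/(1/4) = 13/2; row 2: (15/4)/(1/2) = 15/2; row 3: entry -1/4 ≤ 0; row 4: entry -1 ≤ 0. Minimum is 13/2 at row 1 (s_1 leaves); pivot element 1/4.
Divide row 1 by 1/4; eliminate column s_2 from the other rows.
Row 4 update in column s_3: 0 − (-1)·(-11/2) = -11/2.

-11/2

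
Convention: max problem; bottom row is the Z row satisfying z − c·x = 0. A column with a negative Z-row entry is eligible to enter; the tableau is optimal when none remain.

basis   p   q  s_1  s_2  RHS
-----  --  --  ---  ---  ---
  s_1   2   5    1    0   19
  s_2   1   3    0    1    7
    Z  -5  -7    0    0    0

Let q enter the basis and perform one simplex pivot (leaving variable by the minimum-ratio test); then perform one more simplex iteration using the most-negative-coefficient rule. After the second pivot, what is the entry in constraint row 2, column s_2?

Ratio test on column q — row 1: 19/5 = 19/5; row 2: 7/3 = 7/3. Minimum is 7/3 at row 2 (s_2 leaves); pivot element 3.
Divide row 2 by 3; eliminate column q from the other rows.
Second iteration: most negative Z-row entry is -8/3 in column p, so p enters.
Ratio test on column p — row 1: (22/3)/(1/3) = 22; row 2: (7/3)/(1/3) = 7. Minimum is 7 at row 2 (q leaves); pivot element 1/3.
Divide row 2 by 1/3; eliminate column p from the other rows.
After both pivots, the entry at constraint row 2, column s_2 is 1.

1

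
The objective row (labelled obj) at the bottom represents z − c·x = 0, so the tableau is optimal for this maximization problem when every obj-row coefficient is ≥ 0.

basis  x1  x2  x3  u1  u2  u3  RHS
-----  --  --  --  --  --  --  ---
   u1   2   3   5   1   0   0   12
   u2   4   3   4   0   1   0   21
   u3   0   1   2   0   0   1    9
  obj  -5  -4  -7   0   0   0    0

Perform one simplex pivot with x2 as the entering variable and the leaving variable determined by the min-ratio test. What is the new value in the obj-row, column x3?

Ratio test on column x2 — row 1: 12/3 = 4; row 2: 21/3 = 7; row 3: 9/1 = 9. Minimum is 4 at row 1 (u1 leaves); pivot element 3.
Divide row 1 by 3; eliminate column x2 from the other rows.
obj-row update in column x3: -7 − (-4)·(5/3) = -1/3.

-1/3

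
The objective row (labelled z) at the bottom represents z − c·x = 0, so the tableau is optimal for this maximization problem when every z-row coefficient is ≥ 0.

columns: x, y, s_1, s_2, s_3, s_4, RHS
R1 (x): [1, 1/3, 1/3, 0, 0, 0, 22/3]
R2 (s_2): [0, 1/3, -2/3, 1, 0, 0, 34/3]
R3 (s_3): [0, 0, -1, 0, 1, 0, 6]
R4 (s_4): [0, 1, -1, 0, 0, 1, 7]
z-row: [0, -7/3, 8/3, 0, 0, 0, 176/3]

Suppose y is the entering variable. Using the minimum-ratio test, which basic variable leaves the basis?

Column y entries and ratios — x: (22/3)/(1/3) = 22; s_2: (34/3)/(1/3) = 34; s_3: 0 ≤ 0, skip; s_4: 7/1 = 7.
Smallest ratio is 7 in the row of s_4, so s_4 leaves.

s_4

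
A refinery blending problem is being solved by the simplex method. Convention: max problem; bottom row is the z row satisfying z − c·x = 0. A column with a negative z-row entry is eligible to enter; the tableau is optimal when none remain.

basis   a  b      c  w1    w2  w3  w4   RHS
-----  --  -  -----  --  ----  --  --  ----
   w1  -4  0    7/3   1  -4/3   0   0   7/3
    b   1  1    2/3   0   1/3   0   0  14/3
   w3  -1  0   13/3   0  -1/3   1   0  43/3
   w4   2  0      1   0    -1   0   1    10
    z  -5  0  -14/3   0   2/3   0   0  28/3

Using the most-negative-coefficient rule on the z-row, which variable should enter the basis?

a

Negative z-row entries: a: -5, c: -14/3.
The most negative is -5 in column a, so a enters.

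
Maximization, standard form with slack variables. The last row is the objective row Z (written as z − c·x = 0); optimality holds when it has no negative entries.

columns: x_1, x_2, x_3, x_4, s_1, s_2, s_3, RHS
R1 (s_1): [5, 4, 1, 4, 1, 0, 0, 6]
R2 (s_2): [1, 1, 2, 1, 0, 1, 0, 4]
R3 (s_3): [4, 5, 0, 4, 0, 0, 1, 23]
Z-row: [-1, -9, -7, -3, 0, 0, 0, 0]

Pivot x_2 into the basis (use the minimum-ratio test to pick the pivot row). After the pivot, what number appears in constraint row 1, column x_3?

Ratio test on column x_2 — row 1: 6/4 = 3/2; row 2: 4/1 = 4; row 3: 23/5 = 23/5. Minimum is 3/2 at row 1 (s_1 leaves); pivot element 4.
Divide row 1 by 4; eliminate column x_2 from the other rows.
In the new row 1, the x_3 entry is the old entry divided by the pivot: 1/4 = 1/4.

1/4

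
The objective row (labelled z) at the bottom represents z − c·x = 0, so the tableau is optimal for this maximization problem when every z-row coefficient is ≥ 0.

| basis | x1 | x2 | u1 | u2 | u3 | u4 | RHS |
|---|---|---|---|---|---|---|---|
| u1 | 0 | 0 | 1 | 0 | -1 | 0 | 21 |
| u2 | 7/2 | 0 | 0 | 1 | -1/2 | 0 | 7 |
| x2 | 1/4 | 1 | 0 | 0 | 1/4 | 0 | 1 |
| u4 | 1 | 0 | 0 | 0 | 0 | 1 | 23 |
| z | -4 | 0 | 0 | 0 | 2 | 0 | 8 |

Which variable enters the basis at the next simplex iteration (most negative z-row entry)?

x1

Negative z-row entries: x1: -4.
The most negative is -4 in column x1, so x1 enters.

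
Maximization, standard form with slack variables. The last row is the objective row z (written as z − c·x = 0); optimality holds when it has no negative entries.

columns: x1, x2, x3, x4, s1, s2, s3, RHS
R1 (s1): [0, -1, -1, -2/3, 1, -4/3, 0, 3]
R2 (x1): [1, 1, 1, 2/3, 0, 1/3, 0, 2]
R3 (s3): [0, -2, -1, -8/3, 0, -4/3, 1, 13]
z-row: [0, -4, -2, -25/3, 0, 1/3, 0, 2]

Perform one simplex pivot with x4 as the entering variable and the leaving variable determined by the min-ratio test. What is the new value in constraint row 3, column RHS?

21

Ratio test on column x4 — row 1: entry -2/3 ≤ 0; row 2: 2/(2/3) = 3; row 3: entry -8/3 ≤ 0. Minimum is 3 at row 2 (x1 leaves); pivot element 2/3.
Divide row 2 by 2/3; eliminate column x4 from the other rows.
Row 3 update in column RHS: 13 − (-8/3)·3 = 21.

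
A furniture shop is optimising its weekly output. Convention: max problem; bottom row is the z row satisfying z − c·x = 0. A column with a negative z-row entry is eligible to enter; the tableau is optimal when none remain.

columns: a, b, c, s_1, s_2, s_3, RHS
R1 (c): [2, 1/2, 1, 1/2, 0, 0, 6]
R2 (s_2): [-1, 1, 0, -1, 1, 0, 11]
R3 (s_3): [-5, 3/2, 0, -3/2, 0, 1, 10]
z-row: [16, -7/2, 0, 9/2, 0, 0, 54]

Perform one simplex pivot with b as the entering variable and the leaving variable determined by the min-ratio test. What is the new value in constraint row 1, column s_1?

1

Ratio test on column b — row 1: 6/(1/2) = 12; row 2: 11/1 = 11; row 3: 10/(3/2) = 20/3. Minimum is 20/3 at row 3 (s_3 leaves); pivot element 3/2.
Divide row 3 by 3/2; eliminate column b from the other rows.
Row 1 update in column s_1: 1/2 − (1/2)·(-1) = 1.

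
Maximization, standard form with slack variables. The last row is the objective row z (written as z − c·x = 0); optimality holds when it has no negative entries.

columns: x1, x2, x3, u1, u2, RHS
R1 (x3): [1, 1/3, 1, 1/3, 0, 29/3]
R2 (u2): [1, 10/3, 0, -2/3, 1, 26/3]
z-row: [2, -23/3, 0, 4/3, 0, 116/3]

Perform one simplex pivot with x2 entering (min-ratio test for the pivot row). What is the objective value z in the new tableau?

Ratio test on column x2 — row 1: (29/3)/(1/3) = 29; row 2: (26/3)/(10/3) = 13/5. Minimum is 13/5 at row 2 (u2 leaves); pivot element 10/3.
Pivot on row 2; the z-row RHS becomes 116/3 − (-23/3)·(13/5) = 293/5.

293/5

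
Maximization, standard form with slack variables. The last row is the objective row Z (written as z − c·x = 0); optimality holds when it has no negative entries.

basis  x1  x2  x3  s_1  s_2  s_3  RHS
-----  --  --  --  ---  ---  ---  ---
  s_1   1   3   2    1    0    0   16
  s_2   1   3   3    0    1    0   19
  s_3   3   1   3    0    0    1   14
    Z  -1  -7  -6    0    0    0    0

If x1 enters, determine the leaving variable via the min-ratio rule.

Column x1 entries and ratios — s_1: 16/1 = 16; s_2: 19/1 = 19; s_3: 14/3 = 14/3.
Smallest ratio is 14/3 in the row of s_3, so s_3 leaves.

s_3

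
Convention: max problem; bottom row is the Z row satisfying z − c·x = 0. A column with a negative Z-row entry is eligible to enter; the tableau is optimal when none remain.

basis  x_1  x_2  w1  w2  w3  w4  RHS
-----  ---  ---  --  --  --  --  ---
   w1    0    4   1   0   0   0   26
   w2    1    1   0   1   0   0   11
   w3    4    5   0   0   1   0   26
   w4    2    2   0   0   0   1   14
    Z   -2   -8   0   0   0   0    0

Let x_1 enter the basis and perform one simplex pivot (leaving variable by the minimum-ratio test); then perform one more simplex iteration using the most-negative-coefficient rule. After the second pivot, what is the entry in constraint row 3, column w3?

1/5

Ratio test on column x_1 — row 1: entry 0 ≤ 0; row 2: 11/1 = 11; row 3: 26/4 = 13/2; row 4: 14/2 = 7. Minimum is 13/2 at row 3 (w3 leaves); pivot element 4.
Divide row 3 by 4; eliminate column x_1 from the other rows.
Second iteration: most negative Z-row entry is -11/2 in column x_2, so x_2 enters.
Ratio test on column x_2 — row 1: 26/4 = 13/2; row 2: entry -1/4 ≤ 0; row 3: (13/2)/(5/4) = 26/5; row 4: entry -1/2 ≤ 0. Minimum is 26/5 at row 3 (x_1 leaves); pivot element 5/4.
Divide row 3 by 5/4; eliminate column x_2 from the other rows.
After both pivots, the entry at constraint row 3, column w3 is 1/5.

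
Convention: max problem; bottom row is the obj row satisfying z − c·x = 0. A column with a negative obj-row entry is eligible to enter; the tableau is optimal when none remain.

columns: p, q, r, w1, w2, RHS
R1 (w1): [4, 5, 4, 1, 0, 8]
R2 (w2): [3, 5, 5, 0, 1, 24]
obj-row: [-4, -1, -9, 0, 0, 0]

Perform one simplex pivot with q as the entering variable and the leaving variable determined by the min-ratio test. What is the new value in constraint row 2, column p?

Ratio test on column q — row 1: 8/5 = 8/5; row 2: 24/5 = 24/5. Minimum is 8/5 at row 1 (w1 leaves); pivot element 5.
Divide row 1 by 5; eliminate column q from the other rows.
Row 2 update in column p: 3 − 5·(4/5) = -1.

-1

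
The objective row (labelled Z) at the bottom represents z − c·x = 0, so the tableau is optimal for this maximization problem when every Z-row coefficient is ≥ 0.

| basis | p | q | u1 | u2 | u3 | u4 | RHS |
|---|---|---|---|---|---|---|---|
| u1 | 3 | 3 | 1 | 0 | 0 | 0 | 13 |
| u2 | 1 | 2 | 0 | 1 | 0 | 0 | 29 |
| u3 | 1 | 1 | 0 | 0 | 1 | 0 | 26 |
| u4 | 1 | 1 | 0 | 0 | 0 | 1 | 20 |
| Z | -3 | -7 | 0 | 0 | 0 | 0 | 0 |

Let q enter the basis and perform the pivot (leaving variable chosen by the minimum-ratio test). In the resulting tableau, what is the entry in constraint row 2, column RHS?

61/3

Ratio test on column q — row 1: 13/3 = 13/3; row 2: 29/2 = 29/2; row 3: 26/1 = 26; row 4: 20/1 = 20. Minimum is 13/3 at row 1 (u1 leaves); pivot element 3.
Divide row 1 by 3; eliminate column q from the other rows.
Row 2 update in column RHS: 29 − 2·(13/3) = 61/3.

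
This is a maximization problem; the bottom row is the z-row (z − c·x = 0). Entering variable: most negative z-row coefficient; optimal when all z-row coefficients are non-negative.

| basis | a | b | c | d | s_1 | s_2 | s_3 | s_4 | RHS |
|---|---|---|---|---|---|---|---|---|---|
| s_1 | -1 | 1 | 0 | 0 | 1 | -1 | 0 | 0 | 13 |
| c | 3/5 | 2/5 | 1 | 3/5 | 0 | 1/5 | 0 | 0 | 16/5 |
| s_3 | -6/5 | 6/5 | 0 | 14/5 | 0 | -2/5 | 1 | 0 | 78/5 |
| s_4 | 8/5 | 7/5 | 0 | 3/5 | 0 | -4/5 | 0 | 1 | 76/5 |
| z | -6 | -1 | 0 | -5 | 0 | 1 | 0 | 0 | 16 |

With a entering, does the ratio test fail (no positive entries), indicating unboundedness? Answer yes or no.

Column a has positive entries in row(s) 2, 4, so the ratio test bounds it — not unbounded.

no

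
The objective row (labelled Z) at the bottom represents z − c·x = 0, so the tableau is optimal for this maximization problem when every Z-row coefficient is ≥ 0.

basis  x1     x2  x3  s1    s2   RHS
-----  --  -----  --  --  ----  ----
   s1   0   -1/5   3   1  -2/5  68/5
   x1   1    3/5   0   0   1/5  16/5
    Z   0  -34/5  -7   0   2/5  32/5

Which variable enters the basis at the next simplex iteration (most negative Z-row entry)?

x3

Negative Z-row entries: x2: -34/5, x3: -7.
The most negative is -7 in column x3, so x3 enters.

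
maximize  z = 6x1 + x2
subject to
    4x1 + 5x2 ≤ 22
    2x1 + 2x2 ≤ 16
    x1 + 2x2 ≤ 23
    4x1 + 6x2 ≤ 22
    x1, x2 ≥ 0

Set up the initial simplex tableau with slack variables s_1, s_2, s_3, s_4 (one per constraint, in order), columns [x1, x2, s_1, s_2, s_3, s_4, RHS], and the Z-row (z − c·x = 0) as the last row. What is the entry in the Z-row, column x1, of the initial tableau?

The Z-row carries the negated objective coefficients: the x1 entry is -6.

-6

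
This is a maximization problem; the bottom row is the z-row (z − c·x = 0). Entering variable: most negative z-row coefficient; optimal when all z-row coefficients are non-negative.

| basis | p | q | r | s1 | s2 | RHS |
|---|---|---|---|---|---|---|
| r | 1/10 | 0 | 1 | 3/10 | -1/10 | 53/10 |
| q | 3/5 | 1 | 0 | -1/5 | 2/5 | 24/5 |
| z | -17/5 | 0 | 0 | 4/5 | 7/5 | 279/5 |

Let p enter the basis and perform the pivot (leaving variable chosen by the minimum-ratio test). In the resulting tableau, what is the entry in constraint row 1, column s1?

Ratio test on column p — row 1: (53/10)/(1/10) = 53; row 2: (24/5)/(3/5) = 8. Minimum is 8 at row 2 (q leaves); pivot element 3/5.
Divide row 2 by 3/5; eliminate column p from the other rows.
Row 1 update in column s1: 3/10 − (1/10)·(-1/3) = 1/3.

1/3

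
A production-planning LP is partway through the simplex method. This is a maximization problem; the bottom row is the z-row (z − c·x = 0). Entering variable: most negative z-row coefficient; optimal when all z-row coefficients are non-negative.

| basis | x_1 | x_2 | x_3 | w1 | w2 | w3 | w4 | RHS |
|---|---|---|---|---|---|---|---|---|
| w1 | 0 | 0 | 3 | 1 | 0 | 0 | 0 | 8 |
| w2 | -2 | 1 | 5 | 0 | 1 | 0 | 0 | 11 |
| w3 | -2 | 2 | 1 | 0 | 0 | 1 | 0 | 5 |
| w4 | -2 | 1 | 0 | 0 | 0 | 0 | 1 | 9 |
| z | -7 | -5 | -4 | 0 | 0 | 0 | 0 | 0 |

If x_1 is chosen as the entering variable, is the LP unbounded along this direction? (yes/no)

yes

Every constraint-row entry in column x_1 is ≤ 0, so increasing x_1 is unbounded.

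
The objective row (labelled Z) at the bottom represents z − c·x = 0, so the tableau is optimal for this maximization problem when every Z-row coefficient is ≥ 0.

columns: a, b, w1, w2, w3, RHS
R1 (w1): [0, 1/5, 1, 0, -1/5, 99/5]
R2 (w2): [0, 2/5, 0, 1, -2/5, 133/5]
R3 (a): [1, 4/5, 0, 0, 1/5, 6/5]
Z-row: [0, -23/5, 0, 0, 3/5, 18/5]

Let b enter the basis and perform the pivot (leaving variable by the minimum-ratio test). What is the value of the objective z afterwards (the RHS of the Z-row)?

Ratio test on column b — row 1: (99/5)/(1/5) = 99; row 2: (133/5)/(2/5) = 133/2; row 3: (6/5)/(4/5) = 3/2. Minimum is 3/2 at row 3 (a leaves); pivot element 4/5.
Pivot on row 3; the Z-row RHS becomes 18/5 − (-23/5)·(3/2) = 21/2.

21/2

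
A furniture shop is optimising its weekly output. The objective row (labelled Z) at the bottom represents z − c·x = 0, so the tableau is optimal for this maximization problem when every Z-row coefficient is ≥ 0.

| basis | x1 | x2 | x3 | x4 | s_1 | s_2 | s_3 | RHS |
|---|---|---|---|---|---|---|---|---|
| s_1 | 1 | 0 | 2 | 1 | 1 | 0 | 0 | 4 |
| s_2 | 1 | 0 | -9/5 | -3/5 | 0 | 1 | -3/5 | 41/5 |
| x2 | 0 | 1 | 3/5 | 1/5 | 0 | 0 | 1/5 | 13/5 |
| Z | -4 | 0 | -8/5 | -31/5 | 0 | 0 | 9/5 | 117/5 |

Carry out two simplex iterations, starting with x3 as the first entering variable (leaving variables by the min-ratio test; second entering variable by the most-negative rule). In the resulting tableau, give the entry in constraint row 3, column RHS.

9/5

Ratio test on column x3 — row 1: 4/2 = 2; row 2: entry -9/5 ≤ 0; row 3: (13/5)/(3/5) = 13/3. Minimum is 2 at row 1 (s_1 leaves); pivot element 2.
Divide row 1 by 2; eliminate column x3 from the other rows.
Second iteration: most negative Z-row entry is -27/5 in column x4, so x4 enters.
Ratio test on column x4 — row 1: 2/(1/2) = 4; row 2: (59/5)/(3/10) = 118/3; row 3: entry -1/10 ≤ 0. Minimum is 4 at row 1 (x3 leaves); pivot element 1/2.
Divide row 1 by 1/2; eliminate column x4 from the other rows.
After both pivots, the entry at constraint row 3, column RHS is 9/5.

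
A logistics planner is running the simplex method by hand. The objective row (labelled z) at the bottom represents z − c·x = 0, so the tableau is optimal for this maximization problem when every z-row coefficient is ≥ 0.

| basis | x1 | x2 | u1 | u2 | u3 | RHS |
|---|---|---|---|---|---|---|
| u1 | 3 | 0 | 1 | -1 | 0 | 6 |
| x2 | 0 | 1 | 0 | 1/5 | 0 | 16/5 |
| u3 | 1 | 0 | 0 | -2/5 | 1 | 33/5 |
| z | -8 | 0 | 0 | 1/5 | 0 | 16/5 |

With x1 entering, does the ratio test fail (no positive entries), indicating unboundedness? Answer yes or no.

no

Column x1 has positive entries in row(s) 1, 3, so the ratio test bounds it — not unbounded.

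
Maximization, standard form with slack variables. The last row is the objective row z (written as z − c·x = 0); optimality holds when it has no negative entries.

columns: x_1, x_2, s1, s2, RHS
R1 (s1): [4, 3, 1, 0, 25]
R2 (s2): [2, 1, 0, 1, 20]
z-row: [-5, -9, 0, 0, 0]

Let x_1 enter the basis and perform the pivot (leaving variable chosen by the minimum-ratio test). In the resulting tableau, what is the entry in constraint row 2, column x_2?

Ratio test on column x_1 — row 1: 25/4 = 25/4; row 2: 20/2 = 10. Minimum is 25/4 at row 1 (s1 leaves); pivot element 4.
Divide row 1 by 4; eliminate column x_1 from the other rows.
Row 2 update in column x_2: 1 − 2·(3/4) = -1/2.

-1/2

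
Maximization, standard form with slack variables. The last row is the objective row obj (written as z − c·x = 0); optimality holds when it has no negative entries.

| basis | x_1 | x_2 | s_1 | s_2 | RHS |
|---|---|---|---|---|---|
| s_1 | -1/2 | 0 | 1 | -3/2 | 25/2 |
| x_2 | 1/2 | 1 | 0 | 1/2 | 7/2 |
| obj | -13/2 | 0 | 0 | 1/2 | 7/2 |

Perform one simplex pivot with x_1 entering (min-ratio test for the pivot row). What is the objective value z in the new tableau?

49

Ratio test on column x_1 — row 1: entry -1/2 ≤ 0; row 2: (7/2)/(1/2) = 7. Minimum is 7 at row 2 (x_2 leaves); pivot element 1/2.
Pivot on row 2; the obj-row RHS becomes 7/2 − (-13/2)·7 = 49.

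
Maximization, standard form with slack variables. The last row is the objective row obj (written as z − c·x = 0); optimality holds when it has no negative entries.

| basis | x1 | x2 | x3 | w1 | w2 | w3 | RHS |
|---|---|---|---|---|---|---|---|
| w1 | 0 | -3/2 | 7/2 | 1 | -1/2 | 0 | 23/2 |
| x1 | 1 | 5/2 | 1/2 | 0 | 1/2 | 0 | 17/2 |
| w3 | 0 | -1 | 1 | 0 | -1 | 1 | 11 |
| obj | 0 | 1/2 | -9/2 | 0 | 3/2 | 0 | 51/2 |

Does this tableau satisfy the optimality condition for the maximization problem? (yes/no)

no

The obj-row has a negative entry -9/2 in column x3, so it is not optimal.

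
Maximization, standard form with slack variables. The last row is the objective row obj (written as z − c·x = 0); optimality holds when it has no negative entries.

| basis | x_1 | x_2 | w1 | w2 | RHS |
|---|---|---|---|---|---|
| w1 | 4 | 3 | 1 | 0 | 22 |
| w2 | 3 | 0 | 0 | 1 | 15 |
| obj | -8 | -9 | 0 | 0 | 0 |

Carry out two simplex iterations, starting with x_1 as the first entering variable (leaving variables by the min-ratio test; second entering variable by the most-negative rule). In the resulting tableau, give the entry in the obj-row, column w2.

Ratio test on column x_1 — row 1: 22/4 = 11/2; row 2: 15/3 = 5. Minimum is 5 at row 2 (w2 leaves); pivot element 3.
Divide row 2 by 3; eliminate column x_1 from the other rows.
Second iteration: most negative obj-row entry is -9 in column x_2, so x_2 enters.
Ratio test on column x_2 — row 1: 2/3 = 2/3; row 2: entry 0 ≤ 0. Minimum is 2/3 at row 1 (w1 leaves); pivot element 3.
Divide row 1 by 3; eliminate column x_2 from the other rows.
After both pivots, the entry at the obj-row, column w2 is -4/3.

-4/3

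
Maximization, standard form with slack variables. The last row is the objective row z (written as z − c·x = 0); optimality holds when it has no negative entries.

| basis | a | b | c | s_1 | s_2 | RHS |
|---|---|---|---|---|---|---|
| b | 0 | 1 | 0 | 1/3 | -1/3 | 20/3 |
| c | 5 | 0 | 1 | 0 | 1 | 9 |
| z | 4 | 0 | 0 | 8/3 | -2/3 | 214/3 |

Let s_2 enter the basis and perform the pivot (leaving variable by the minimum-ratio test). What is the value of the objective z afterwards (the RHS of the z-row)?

232/3

Ratio test on column s_2 — row 1: entry -1/3 ≤ 0; row 2: 9/1 = 9. Minimum is 9 at row 2 (c leaves); pivot element 1.
Pivot on row 2; the z-row RHS becomes 214/3 − (-2/3)·9 = 232/3.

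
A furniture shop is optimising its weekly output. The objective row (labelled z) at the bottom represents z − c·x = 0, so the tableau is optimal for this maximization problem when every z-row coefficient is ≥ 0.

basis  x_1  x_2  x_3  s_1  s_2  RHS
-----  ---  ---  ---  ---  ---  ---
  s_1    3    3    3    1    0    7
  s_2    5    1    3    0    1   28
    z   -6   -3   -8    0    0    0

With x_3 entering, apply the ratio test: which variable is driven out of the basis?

s_1

Column x_3 entries and ratios — s_1: 7/3 = 7/3; s_2: 28/3 = 28/3.
Smallest ratio is 7/3 in the row of s_1, so s_1 leaves.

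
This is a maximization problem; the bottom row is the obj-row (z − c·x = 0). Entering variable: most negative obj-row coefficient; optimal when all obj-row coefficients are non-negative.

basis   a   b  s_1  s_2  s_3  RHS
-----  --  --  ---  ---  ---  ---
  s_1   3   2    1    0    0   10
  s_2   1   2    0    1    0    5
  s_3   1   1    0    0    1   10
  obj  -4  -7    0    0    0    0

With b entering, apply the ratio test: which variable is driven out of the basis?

s_2

Column b entries and ratios — s_1: 10/2 = 5; s_2: 5/2 = 5/2; s_3: 10/1 = 10.
Smallest ratio is 5/2 in the row of s_2, so s_2 leaves.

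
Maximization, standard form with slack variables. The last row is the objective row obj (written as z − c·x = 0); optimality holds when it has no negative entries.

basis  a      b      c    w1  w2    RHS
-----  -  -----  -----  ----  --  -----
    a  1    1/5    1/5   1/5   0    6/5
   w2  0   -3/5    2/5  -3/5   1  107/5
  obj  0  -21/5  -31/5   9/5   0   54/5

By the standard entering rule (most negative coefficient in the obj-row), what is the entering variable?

c

Negative obj-row entries: b: -21/5, c: -31/5.
The most negative is -31/5 in column c, so c enters.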